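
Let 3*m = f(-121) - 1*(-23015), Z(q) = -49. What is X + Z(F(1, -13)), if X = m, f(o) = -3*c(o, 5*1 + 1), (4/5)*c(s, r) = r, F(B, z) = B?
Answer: 45691/6 ≈ 7615.2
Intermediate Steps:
c(s, r) = 5*r/4
f(o) = -45/2 (f(o) = -15*(5*1 + 1)/4 = -15*(5 + 1)/4 = -15*6/4 = -3*15/2 = -45/2)
m = 45985/6 (m = (-45/2 - 1*(-23015))/3 = (-45/2 + 23015)/3 = (⅓)*(45985/2) = 45985/6 ≈ 7664.2)
X = 45985/6 ≈ 7664.2
X + Z(F(1, -13)) = 45985/6 - 49 = 45691/6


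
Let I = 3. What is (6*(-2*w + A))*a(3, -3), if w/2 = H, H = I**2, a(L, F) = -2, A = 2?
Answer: 408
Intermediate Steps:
H = 9 (H = 3**2 = 9)
w = 18 (w = 2*9 = 18)
(6*(-2*w + A))*a(3, -3) = (6*(-2*18 + 2))*(-2) = (6*(-36 + 2))*(-2) = (6*(-34))*(-2) = -204*(-2) = 408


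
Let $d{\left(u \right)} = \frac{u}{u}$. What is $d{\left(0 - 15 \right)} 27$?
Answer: $27$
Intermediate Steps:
$d{\left(u \right)} = 1$
$d{\left(0 - 15 \right)} 27 = 1 \cdot 27 = 27$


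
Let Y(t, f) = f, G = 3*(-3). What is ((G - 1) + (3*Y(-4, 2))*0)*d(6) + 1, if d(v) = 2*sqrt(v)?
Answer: 1 - 20*sqrt(6) ≈ -47.990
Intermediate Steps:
G = -9
((G - 1) + (3*Y(-4, 2))*0)*d(6) + 1 = ((-9 - 1) + (3*2)*0)*(2*sqrt(6)) + 1 = (-10 + 6*0)*(2*sqrt(6)) + 1 = (-10 + 0)*(2*sqrt(6)) + 1 = -20*sqrt(6) + 1 = 1 - 20*sqrt(6)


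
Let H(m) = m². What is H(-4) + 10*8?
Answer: 96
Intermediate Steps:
H(-4) + 10*8 = (-4)² + 10*8 = 16 + 80 = 96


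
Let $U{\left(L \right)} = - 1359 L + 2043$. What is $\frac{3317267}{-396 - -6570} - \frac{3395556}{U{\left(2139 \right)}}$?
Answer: $\frac{536508541435}{996366294} \approx 538.46$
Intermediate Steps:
$U{\left(L \right)} = 2043 - 1359 L$
$\frac{3317267}{-396 - -6570} - \frac{3395556}{U{\left(2139 \right)}} = \frac{3317267}{-396 - -6570} - \frac{3395556}{2043 - 2906901} = \frac{3317267}{-396 + 6570} - \frac{3395556}{2043 - 2906901} = \frac{3317267}{6174} - \frac{3395556}{-2904858} = 3317267 \cdot \frac{1}{6174} - - \frac{188642}{161381} = \frac{3317267}{6174} + \frac{188642}{161381} = \frac{536508541435}{996366294}$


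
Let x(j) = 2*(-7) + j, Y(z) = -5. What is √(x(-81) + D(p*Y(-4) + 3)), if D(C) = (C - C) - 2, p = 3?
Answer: I*√97 ≈ 9.8489*I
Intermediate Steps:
D(C) = -2 (D(C) = 0 - 2 = -2)
x(j) = -14 + j
√(x(-81) + D(p*Y(-4) + 3)) = √((-14 - 81) - 2) = √(-95 - 2) = √(-97) = I*√97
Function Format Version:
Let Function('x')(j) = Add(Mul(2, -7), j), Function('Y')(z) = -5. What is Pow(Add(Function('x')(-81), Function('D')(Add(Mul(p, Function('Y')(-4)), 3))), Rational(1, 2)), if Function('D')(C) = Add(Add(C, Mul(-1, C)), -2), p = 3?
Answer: Mul(I, Pow(97, Rational(1, 2))) ≈ Mul(9.8489, I)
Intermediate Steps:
Function('D')(C) = -2 (Function('D')(C) = Add(0, -2) = -2)
Function('x')(j) = Add(-14, j)
Pow(Add(Function('x')(-81), Function('D')(Add(Mul(p, Function('Y')(-4)), 3))), Rational(1, 2)) = Pow(Add(Add(-14, -81), -2), Rational(1, 2)) = Pow(Add(-95, -2), Rational(1, 2)) = Pow(-97, Rational(1, 2)) = Mul(I, Pow(97, Rational(1, 2)))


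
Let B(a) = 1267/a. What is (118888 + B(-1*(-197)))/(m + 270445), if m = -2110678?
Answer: -7807401/120841967 ≈ -0.064608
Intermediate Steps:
(118888 + B(-1*(-197)))/(m + 270445) = (118888 + 1267/((-1*(-197))))/(-2110678 + 270445) = (118888 + 1267/197)/(-1840233) = (118888 + 1267*(1/197))*(-1/1840233) = (118888 + 1267/197)*(-1/1840233) = (23422203/197)*(-1/1840233) = -7807401/120841967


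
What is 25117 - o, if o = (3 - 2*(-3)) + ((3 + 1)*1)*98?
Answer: 24716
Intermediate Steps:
o = 401 (o = (3 + 6) + (4*1)*98 = 9 + 4*98 = 9 + 392 = 401)
25117 - o = 25117 - 1*401 = 25117 - 401 = 24716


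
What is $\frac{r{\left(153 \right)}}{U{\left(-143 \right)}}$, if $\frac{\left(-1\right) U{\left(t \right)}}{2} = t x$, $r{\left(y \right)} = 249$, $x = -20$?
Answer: $- \frac{249}{5720} \approx -0.043531$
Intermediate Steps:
$U{\left(t \right)} = 40 t$ ($U{\left(t \right)} = - 2 t \left(-20\right) = - 2 \left(- 20 t\right) = 40 t$)
$\frac{r{\left(153 \right)}}{U{\left(-143 \right)}} = \frac{249}{40 \left(-143\right)} = \frac{249}{-5720} = 249 \left(- \frac{1}{5720}\right) = - \frac{249}{5720}$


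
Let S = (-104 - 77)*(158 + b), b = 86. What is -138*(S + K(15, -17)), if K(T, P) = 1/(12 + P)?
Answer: 30473298/5 ≈ 6.0947e+6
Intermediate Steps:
S = -44164 (S = (-104 - 77)*(158 + 86) = -181*244 = -44164)
-138*(S + K(15, -17)) = -138*(-44164 + 1/(12 - 17)) = -138*(-44164 + 1/(-5)) = -138*(-44164 - 1/5) = -138*(-220821/5) = 30473298/5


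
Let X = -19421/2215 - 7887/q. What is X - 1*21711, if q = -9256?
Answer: -445282081511/20502040 ≈ -21719.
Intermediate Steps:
X = -162291071/20502040 (X = -19421/2215 - 7887/(-9256) = -19421*1/2215 - 7887*(-1/9256) = -19421/2215 + 7887/9256 = -162291071/20502040 ≈ -7.9158)
X - 1*21711 = -162291071/20502040 - 1*21711 = -162291071/20502040 - 21711 = -445282081511/20502040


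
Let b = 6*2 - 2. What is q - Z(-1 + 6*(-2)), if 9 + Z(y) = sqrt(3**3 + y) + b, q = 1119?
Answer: 1118 - sqrt(14) ≈ 1114.3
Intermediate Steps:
b = 10 (b = 12 - 2 = 10)
Z(y) = 1 + sqrt(27 + y) (Z(y) = -9 + (sqrt(3**3 + y) + 10) = -9 + (sqrt(27 + y) + 10) = -9 + (10 + sqrt(27 + y)) = 1 + sqrt(27 + y))
q - Z(-1 + 6*(-2)) = 1119 - (1 + sqrt(27 + (-1 + 6*(-2)))) = 1119 - (1 + sqrt(27 + (-1 - 12))) = 1119 - (1 + sqrt(27 - 13)) = 1119 - (1 + sqrt(14)) = 1119 + (-1 - sqrt(14)) = 1118 - sqrt(14)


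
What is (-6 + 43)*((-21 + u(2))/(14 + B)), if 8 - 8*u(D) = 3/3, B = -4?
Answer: -5957/80 ≈ -74.463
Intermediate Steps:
u(D) = 7/8 (u(D) = 1 - 3/(8*3) = 1 - 1/8*1 = 1 - 1/8 = 7/8)
(-6 + 43)*((-21 + u(2))/(14 + B)) = (-6 + 43)*((-21 + 7/8)/(14 - 4)) = 37*(-161/8/10) = 37*(-161/8*1/10) = 37*(-161/80) = -5957/80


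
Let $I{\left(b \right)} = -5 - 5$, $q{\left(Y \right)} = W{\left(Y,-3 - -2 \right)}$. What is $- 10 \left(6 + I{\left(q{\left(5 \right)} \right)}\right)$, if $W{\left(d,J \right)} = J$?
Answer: $40$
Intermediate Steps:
$q{\left(Y \right)} = -1$ ($q{\left(Y \right)} = -3 - -2 = -3 + 2 = -1$)
$I{\left(b \right)} = -10$ ($I{\left(b \right)} = -5 - 5 = -10$)
$- 10 \left(6 + I{\left(q{\left(5 \right)} \right)}\right) = - 10 \left(6 - 10\right) = \left(-10\right) \left(-4\right) = 40$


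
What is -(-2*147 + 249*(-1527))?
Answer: 380517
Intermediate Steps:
-(-2*147 + 249*(-1527)) = -(-294 - 380223) = -1*(-380517) = 380517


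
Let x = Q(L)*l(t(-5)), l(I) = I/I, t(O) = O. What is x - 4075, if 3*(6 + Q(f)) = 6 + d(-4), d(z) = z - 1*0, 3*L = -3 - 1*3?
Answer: -12241/3 ≈ -4080.3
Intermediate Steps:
L = -2 (L = (-3 - 1*3)/3 = (-3 - 3)/3 = (1/3)*(-6) = -2)
d(z) = z (d(z) = z + 0 = z)
l(I) = 1
Q(f) = -16/3 (Q(f) = -6 + (6 - 4)/3 = -6 + (1/3)*2 = -6 + 2/3 = -16/3)
x = -16/3 (x = -16/3*1 = -16/3 ≈ -5.3333)
x - 4075 = -16/3 - 4075 = -12241/3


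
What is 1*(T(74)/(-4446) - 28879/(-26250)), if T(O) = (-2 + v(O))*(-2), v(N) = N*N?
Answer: 69296839/19451250 ≈ 3.5626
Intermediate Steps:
v(N) = N**2
T(O) = 4 - 2*O**2 (T(O) = (-2 + O**2)*(-2) = 4 - 2*O**2)
1*(T(74)/(-4446) - 28879/(-26250)) = 1*((4 - 2*74**2)/(-4446) - 28879/(-26250)) = 1*((4 - 2*5476)*(-1/4446) - 28879*(-1/26250)) = 1*((4 - 10952)*(-1/4446) + 28879/26250) = 1*(-10948*(-1/4446) + 28879/26250) = 1*(5474/2223 + 28879/26250) = 1*(69296839/19451250) = 69296839/19451250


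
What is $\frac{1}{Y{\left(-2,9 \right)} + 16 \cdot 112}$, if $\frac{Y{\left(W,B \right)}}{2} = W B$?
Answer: $\frac{1}{1756} \approx 0.00056948$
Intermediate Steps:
$Y{\left(W,B \right)} = 2 B W$ ($Y{\left(W,B \right)} = 2 W B = 2 B W$)
$\frac{1}{Y{\left(-2,9 \right)} + 16 \cdot 112} = \frac{1}{2 \cdot 9 \left(-2\right) + 16 \cdot 112} = \frac{1}{-36 + 1792} = \frac{1}{1756}$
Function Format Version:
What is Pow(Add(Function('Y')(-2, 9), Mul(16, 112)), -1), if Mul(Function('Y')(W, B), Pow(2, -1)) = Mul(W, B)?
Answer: Rational(1, 1756) ≈ 0.00056948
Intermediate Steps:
Function('Y')(W, B) = Mul(2, B, W) (Function('Y')(W, B) = Mul(2, Mul(W, B)) = Mul(2, Mul(B, W)) = Mul(2, B, W))
Pow(Add(Function('Y')(-2, 9), Mul(16, 112)), -1) = Pow(Add(Mul(2, 9, -2), Mul(16, 112)), -1) = Pow(Add(-36, 1792), -1) = Pow(1756, -1) = Rational(1, 1756)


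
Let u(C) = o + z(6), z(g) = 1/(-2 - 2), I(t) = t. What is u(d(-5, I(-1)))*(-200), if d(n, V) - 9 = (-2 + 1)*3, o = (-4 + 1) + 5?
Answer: -350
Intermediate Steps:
o = 2 (o = -3 + 5 = 2)
d(n, V) = 6 (d(n, V) = 9 + (-2 + 1)*3 = 9 - 1*3 = 9 - 3 = 6)
z(g) = -¼ (z(g) = 1/(-4) = -¼)
u(C) = 7/4 (u(C) = 2 - ¼ = 7/4)
u(d(-5, I(-1)))*(-200) = (7/4)*(-200) = -350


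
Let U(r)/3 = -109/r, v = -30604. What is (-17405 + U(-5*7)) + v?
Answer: -1679988/35 ≈ -48000.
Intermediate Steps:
U(r) = -327/r (U(r) = 3*(-109/r) = -327/r)
(-17405 + U(-5*7)) + v = (-17405 - 327/((-5*7))) - 30604 = (-17405 - 327/(-35)) - 30604 = (-17405 - 327*(-1/35)) - 30604 = (-17405 + 327/35) - 30604 = -608848/35 - 30604 = -1679988/35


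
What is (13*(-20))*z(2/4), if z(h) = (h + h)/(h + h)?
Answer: -260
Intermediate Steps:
z(h) = 1 (z(h) = (2*h)/((2*h)) = (2*h)*(1/(2*h)) = 1)
(13*(-20))*z(2/4) = (13*(-20))*1 = -260*1 = -260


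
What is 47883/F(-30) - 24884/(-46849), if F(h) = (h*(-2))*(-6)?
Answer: -744770809/5621880 ≈ -132.48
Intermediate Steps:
F(h) = 12*h (F(h) = -2*h*(-6) = 12*h)
47883/F(-30) - 24884/(-46849) = 47883/((12*(-30))) - 24884/(-46849) = 47883/(-360) - 24884*(-1/46849) = 47883*(-1/360) + 24884/46849 = -15961/120 + 24884/46849 = -744770809/5621880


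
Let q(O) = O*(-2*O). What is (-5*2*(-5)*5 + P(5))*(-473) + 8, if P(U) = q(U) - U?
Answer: -92227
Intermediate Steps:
q(O) = -2*O**2
P(U) = -U - 2*U**2 (P(U) = -2*U**2 - U = -U - 2*U**2)
(-5*2*(-5)*5 + P(5))*(-473) + 8 = (-5*2*(-5)*5 + 5*(-1 - 2*5))*(-473) + 8 = (-(-50)*5 + 5*(-1 - 10))*(-473) + 8 = (-5*(-50) + 5*(-11))*(-473) + 8 = (250 - 55)*(-473) + 8 = 195*(-473) + 8 = -92235 + 8 = -92227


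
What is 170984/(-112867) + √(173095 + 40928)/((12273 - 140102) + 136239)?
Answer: -170984/112867 + √214023/8410 ≈ -1.4599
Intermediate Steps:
170984/(-112867) + √(173095 + 40928)/((12273 - 140102) + 136239) = 170984*(-1/112867) + √214023/(-127829 + 136239) = -170984/112867 + √214023/8410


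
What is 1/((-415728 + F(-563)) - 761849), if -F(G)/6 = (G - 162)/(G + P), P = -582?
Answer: -229/269666003 ≈ -8.4920e-7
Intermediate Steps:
F(G) = -6*(-162 + G)/(-582 + G) (F(G) = -6*(G - 162)/(G - 582) = -6*(-162 + G)/(-582 + G))
1/((-415728 + F(-563)) - 761849) = 1/((-415728 + 6*(162 - 1*(-563))/(-582 - 563)) - 761849) = 1/((-415728 + 6*(162 + 563)/(-1145)) - 761849) = 1/((-415728 + 6*(-1/1145)*725) - 761849) = 1/((-415728 - 870/229) - 761849) = 1/(-95202582/229 - 761849) = 1/(-269666003/229) = -229/269666003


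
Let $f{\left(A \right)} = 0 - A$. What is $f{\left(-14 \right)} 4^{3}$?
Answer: $896$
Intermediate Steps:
$f{\left(A \right)} = - A$
$f{\left(-14 \right)} 4^{3} = \left(-1\right) \left(-14\right) 4^{3} = 14 \cdot 64 = 896$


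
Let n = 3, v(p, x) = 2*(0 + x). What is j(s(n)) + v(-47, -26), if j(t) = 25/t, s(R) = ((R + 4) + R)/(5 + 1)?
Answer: -37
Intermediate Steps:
v(p, x) = 2*x
s(R) = ⅔ + R/3 (s(R) = ((4 + R) + R)/6 = (4 + 2*R)*(⅙) = ⅔ + R/3)
j(s(n)) + v(-47, -26) = 25/(⅔ + (⅓)*3) + 2*(-26) = 25/(⅔ + 1) - 52 = 25/(5/3) - 52 = 25*(⅗) - 52 = 15 - 52 = -37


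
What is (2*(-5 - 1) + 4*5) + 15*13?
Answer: 203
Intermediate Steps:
(2*(-5 - 1) + 4*5) + 15*13 = (2*(-6) + 20) + 195 = (-12 + 20) + 195 = 8 + 195 = 203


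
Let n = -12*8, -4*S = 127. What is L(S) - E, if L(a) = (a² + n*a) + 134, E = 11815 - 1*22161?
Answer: 232577/16 ≈ 14536.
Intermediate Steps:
S = -127/4 (S = -¼*127 = -127/4 ≈ -31.750)
n = -96
E = -10346 (E = 11815 - 22161 = -10346)
L(a) = 134 + a² - 96*a (L(a) = (a² - 96*a) + 134 = 134 + a² - 96*a)
L(S) - E = (134 + (-127/4)² - 96*(-127/4)) - 1*(-10346) = (134 + 16129/16 + 3048) + 10346 = 67041/16 + 10346 = 232577/16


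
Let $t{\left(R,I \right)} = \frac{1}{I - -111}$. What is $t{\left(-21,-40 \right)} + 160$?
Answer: $\frac{11361}{71} \approx 160.01$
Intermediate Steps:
$t{\left(R,I \right)} = \frac{1}{111 + I}$ ($t{\left(R,I \right)} = \frac{1}{I + 111} = \frac{1}{111 + I}$)
$t{\left(-21,-40 \right)} + 160 = \frac{1}{111 - 40} + 160 = \frac{1}{71} + 160 = \frac{11361}{71}$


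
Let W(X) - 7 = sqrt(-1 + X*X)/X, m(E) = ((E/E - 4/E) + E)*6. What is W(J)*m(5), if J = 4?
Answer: 1092/5 + 39*sqrt(15)/5 ≈ 248.61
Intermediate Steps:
m(E) = 6 - 24/E + 6*E (m(E) = ((1 - 4/E) + E)*6 = (1 + E - 4/E)*6 = 6 - 24/E + 6*E)
W(X) = 7 + sqrt(-1 + X**2)/X (W(X) = 7 + sqrt(-1 + X*X)/X = 7 + sqrt(-1 + X**2)/X)
W(J)*m(5) = (7 + sqrt(-1 + 4**2)/4)*(6 - 24/5 + 6*5) = (7 + sqrt(-1 + 16)/4)*(6 - 24*1/5 + 30) = (7 + sqrt(15)/4)*(6 - 24/5 + 30) = (7 + sqrt(15)/4)*(156/5) = 1092/5 + 39*sqrt(15)/5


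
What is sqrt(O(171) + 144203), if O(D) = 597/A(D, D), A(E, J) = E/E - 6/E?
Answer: sqrt(438085670)/55 ≈ 380.55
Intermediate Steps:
A(E, J) = 1 - 6/E
O(D) = 597*D/(-6 + D) (O(D) = 597/(((-6 + D)/D)) = 597*(D/(-6 + D)) = 597*D/(-6 + D))
sqrt(O(171) + 144203) = sqrt(597*171/(-6 + 171) + 144203) = sqrt(597*171/165 + 144203) = sqrt(597*171*(1/165) + 144203) = sqrt(34029/55 + 144203) = sqrt(7965194/55) = sqrt(438085670)/55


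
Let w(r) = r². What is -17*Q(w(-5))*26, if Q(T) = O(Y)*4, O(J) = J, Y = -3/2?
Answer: 2652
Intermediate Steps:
Y = -3/2 (Y = -3*½ = -3/2 ≈ -1.5000)
Q(T) = -6 (Q(T) = -3/2*4 = -6)
-17*Q(w(-5))*26 = -17*(-6)*26 = 102*26 = 2652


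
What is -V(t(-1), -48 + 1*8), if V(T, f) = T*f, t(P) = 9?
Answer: 360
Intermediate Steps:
-V(t(-1), -48 + 1*8) = -9*(-48 + 1*8) = -9*(-48 + 8) = -9*(-40) = -1*(-360) = 360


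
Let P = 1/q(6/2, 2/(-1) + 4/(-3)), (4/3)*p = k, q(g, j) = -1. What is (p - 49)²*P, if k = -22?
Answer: -17161/4 ≈ -4290.3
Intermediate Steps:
p = -33/2 (p = (¾)*(-22) = -33/2 ≈ -16.500)
P = -1 (P = 1/(-1) = -1)
(p - 49)²*P = (-33/2 - 49)²*(-1) = (-131/2)²*(-1) = (17161/4)*(-1) = -17161/4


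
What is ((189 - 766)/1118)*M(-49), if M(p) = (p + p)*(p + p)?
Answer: -2770754/559 ≈ -4956.6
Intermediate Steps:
M(p) = 4*p² (M(p) = (2*p)*(2*p) = 4*p²)
((189 - 766)/1118)*M(-49) = ((189 - 766)/1118)*(4*(-49)²) = (-577*1/1118)*(4*2401) = -577/1118*9604 = -2770754/559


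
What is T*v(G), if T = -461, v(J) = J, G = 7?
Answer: -3227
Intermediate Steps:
T*v(G) = -461*7 = -3227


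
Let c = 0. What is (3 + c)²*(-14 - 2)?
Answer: -144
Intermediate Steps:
(3 + c)²*(-14 - 2) = (3 + 0)²*(-14 - 2) = 3²*(-16) = 9*(-16) = -144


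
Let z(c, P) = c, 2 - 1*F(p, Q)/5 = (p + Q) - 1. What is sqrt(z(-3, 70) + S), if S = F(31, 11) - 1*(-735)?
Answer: sqrt(537) ≈ 23.173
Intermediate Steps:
F(p, Q) = 15 - 5*Q - 5*p (F(p, Q) = 10 - 5*((p + Q) - 1) = 10 - 5*((Q + p) - 1) = 10 - 5*(-1 + Q + p) = 10 + (5 - 5*Q - 5*p) = 15 - 5*Q - 5*p)
S = 540 (S = (15 - 5*11 - 5*31) - 1*(-735) = (15 - 55 - 155) + 735 = -195 + 735 = 540)
sqrt(z(-3, 70) + S) = sqrt(-3 + 540) = sqrt(537)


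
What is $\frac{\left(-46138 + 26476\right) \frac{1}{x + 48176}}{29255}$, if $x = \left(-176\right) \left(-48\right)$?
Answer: $- \frac{9831}{828267560} \approx -1.1869 \cdot 10^{-5}$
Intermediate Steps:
$x = 8448$
$\frac{\left(-46138 + 26476\right) \frac{1}{x + 48176}}{29255} = \frac{\left(-46138 + 26476\right) \frac{1}{8448 + 48176}}{29255} = - \frac{19662}{56624} \cdot \frac{1}{29255} = \left(-19662\right) \frac{1}{56624} \cdot \frac{1}{29255} = \left(- \frac{9831}{28312}\right) \frac{1}{29255} = - \frac{9831}{828267560}$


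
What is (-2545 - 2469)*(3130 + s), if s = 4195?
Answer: -36727550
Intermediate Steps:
(-2545 - 2469)*(3130 + s) = (-2545 - 2469)*(3130 + 4195) = -5014*7325 = -36727550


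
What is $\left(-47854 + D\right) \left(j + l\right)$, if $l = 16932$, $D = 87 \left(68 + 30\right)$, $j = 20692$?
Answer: $-1479676672$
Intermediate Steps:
$D = 8526$ ($D = 87 \cdot 98 = 8526$)
$\left(-47854 + D\right) \left(j + l\right) = \left(-47854 + 8526\right) \left(20692 + 16932\right) = \left(-39328\right) 37624 = -1479676672$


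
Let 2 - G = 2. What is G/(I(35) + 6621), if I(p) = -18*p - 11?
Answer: 0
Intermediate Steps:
G = 0 (G = 2 - 1*2 = 2 - 2 = 0)
I(p) = -11 - 18*p
G/(I(35) + 6621) = 0/((-11 - 18*35) + 6621) = 0/((-11 - 630) + 6621) = 0/(-641 + 6621) = 0/5980 = 0*(1/5980) = 0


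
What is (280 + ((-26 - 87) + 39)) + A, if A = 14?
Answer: 220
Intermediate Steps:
(280 + ((-26 - 87) + 39)) + A = (280 + ((-26 - 87) + 39)) + 14 = (280 + (-113 + 39)) + 14 = (280 - 74) + 14 = 206 + 14 = 220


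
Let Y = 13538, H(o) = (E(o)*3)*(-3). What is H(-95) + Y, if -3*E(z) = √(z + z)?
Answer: 13538 + 3*I*√190 ≈ 13538.0 + 41.352*I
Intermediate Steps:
E(z) = -√2*√z/3 (E(z) = -√(z + z)/3 = -√2*√z/3)
H(o) = 3*√2*√o (H(o) = (-√2*√o/3*3)*(-3) = -√2*√o*(-3) = 3*√2*√o)
H(-95) + Y = 3*√2*√(-95) + 13538 = 3*√2*(I*√95) + 13538 = 3*I*√190 + 13538 = 13538 + 3*I*√190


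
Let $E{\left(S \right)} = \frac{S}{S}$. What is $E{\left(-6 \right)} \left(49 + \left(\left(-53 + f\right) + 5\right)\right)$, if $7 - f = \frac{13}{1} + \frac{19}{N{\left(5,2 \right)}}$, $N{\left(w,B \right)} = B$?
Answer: $- \frac{29}{2} \approx -14.5$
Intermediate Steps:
$E{\left(S \right)} = 1$
$f = - \frac{31}{2}$ ($f = 7 - \left(\frac{13}{1} + \frac{19}{2}\right) = 7 - \left(13 \cdot 1 + 19 \cdot \frac{1}{2}\right) = 7 - \left(13 + \frac{19}{2}\right) = 7 - \frac{45}{2} = - \frac{31}{2} \approx -15.5$)
$E{\left(-6 \right)} \left(49 + \left(\left(-53 + f\right) + 5\right)\right) = 1 \left(49 + \left(\left(-53 - \frac{31}{2}\right) + 5\right)\right) = 1 \left(49 + \left(- \frac{137}{2} + 5\right)\right) = 1 \left(49 - \frac{127}{2}\right) = 1 \left(- \frac{29}{2}\right) = - \frac{29}{2}$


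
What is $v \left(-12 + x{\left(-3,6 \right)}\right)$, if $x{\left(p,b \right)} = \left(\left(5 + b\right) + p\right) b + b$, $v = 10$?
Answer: $420$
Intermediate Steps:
$x{\left(p,b \right)} = b + b \left(5 + b + p\right)$ ($x{\left(p,b \right)} = \left(5 + b + p\right) b + b = b \left(5 + b + p\right) + b = b + b \left(5 + b + p\right)$)
$v \left(-12 + x{\left(-3,6 \right)}\right) = 10 \left(-12 + 6 \left(6 + 6 - 3\right)\right) = 10 \left(-12 + 6 \cdot 9\right) = 10 \left(-12 + 54\right) = 10 \cdot 42 = 420$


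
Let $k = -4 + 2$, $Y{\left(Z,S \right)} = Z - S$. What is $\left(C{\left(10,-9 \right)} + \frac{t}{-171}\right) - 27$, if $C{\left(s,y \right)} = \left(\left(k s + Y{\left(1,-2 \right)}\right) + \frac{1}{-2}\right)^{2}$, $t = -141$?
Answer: $\frac{63857}{228} \approx 280.07$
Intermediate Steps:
$k = -2$
$C{\left(s,y \right)} = \left(\frac{5}{2} - 2 s\right)^{2}$ ($C{\left(s,y \right)} = \left(\left(- 2 s + \left(1 - -2\right)\right) + \frac{1}{-2}\right)^{2} = \left(\left(- 2 s + \left(1 + 2\right)\right) - \frac{1}{2}\right)^{2} = \left(\left(- 2 s + 3\right) - \frac{1}{2}\right)^{2} = \left(\left(3 - 2 s\right) - \frac{1}{2}\right)^{2} = \left(\frac{5}{2} - 2 s\right)^{2}$)
$\left(C{\left(10,-9 \right)} + \frac{t}{-171}\right) - 27 = \left(\frac{\left(-5 + 4 \cdot 10\right)^{2}}{4} - \frac{141}{-171}\right) - 27 = \left(\frac{\left(-5 + 40\right)^{2}}{4} - - \frac{47}{57}\right) - 27 = \left(\frac{35^{2}}{4} + \frac{47}{57}\right) - 27 = \left(\frac{1}{4} \cdot 1225 + \frac{47}{57}\right) - 27 = \left(\frac{1225}{4} + \frac{47}{57}\right) - 27 = \frac{70013}{228} - 27 = \frac{63857}{228}$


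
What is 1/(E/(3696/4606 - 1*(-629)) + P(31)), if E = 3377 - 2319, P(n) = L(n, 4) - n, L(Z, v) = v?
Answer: -207205/5246453 ≈ -0.039494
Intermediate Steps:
P(n) = 4 - n
E = 1058
1/(E/(3696/4606 - 1*(-629)) + P(31)) = 1/(1058/(3696/4606 - 1*(-629)) + (4 - 1*31)) = 1/(1058/(3696*(1/4606) + 629) + (4 - 31)) = 1/(1058/(264/329 + 629) - 27) = 1/(1058/(207205/329) - 27) = 1/(1058*(329/207205) - 27) = 1/(348082/207205 - 27) = 1/(-5246453/207205) = -207205/5246453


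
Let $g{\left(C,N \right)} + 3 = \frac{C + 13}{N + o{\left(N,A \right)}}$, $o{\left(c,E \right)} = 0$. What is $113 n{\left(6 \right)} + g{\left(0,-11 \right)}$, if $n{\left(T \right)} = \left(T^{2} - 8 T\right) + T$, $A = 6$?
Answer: $- \frac{7504}{11} \approx -682.18$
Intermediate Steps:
$g{\left(C,N \right)} = -3 + \frac{13 + C}{N}$ ($g{\left(C,N \right)} = -3 + \frac{C + 13}{N + 0} = -3 + \frac{13 + C}{N}$)
$n{\left(T \right)} = T^{2} - 7 T$
$113 n{\left(6 \right)} + g{\left(0,-11 \right)} = 113 \cdot 6 \left(-7 + 6\right) + \frac{13 + 0 - -33}{-11} = 113 \cdot 6 \left(-1\right) - \frac{13 + 0 + 33}{11} = 113 \left(-6\right) - \frac{46}{11} = -678 - \frac{46}{11} = - \frac{7504}{11}$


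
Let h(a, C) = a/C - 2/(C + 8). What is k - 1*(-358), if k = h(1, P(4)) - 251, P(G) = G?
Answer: 1285/12 ≈ 107.08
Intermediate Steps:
h(a, C) = -2/(8 + C) + a/C (h(a, C) = a/C - 2/(8 + C) = -2/(8 + C) + a/C)
k = -3011/12 (k = (-2*4 + 8*1 + 4*1)/(4*(8 + 4)) - 251 = (¼)*(-8 + 8 + 4)/12 - 251 = (¼)*(1/12)*4 - 251 = 1/12 - 251 = -3011/12 ≈ -250.92)
k - 1*(-358) = -3011/12 - 1*(-358) = -3011/12 + 358 = 1285/12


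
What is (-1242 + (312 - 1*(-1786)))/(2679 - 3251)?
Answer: -214/143 ≈ -1.4965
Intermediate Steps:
(-1242 + (312 - 1*(-1786)))/(2679 - 3251) = (-1242 + (312 + 1786))/(-572) = (-1242 + 2098)*(-1/572) = 856*(-1/572) = -214/143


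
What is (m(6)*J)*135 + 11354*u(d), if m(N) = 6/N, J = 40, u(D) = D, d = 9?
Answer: 107586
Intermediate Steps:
(m(6)*J)*135 + 11354*u(d) = ((6/6)*40)*135 + 11354*9 = ((6*(⅙))*40)*135 + 102186 = (1*40)*135 + 102186 = 40*135 + 102186 = 5400 + 102186 = 107586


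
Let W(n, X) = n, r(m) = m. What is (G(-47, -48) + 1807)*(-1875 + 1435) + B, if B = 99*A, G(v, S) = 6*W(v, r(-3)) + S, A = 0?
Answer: -649880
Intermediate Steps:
G(v, S) = S + 6*v (G(v, S) = 6*v + S = S + 6*v)
B = 0 (B = 99*0 = 0)
(G(-47, -48) + 1807)*(-1875 + 1435) + B = ((-48 + 6*(-47)) + 1807)*(-1875 + 1435) + 0 = ((-48 - 282) + 1807)*(-440) + 0 = (-330 + 1807)*(-440) + 0 = 1477*(-440) + 0 = -649880 + 0 = -649880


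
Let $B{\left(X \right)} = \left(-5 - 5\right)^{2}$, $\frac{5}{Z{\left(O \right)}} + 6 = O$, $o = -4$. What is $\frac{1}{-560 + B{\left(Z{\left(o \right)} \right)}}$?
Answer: $- \frac{1}{460} \approx -0.0021739$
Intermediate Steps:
$Z{\left(O \right)} = \frac{5}{-6 + O}$
$B{\left(X \right)} = 100$ ($B{\left(X \right)} = \left(-10\right)^{2} = 100$)
$\frac{1}{-560 + B{\left(Z{\left(o \right)} \right)}} = \frac{1}{-560 + 100} = \frac{1}{-460} = - \frac{1}{460}$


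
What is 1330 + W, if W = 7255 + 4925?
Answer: 13510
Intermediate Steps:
W = 12180
1330 + W = 1330 + 12180 = 13510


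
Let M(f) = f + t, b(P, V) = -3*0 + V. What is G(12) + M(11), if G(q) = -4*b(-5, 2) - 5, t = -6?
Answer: -8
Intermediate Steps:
b(P, V) = V (b(P, V) = 0 + V = V)
G(q) = -13 (G(q) = -4*2 - 5 = -8 - 5 = -13)
M(f) = -6 + f (M(f) = f - 6 = -6 + f)
G(12) + M(11) = -13 + (-6 + 11) = -13 + 5 = -8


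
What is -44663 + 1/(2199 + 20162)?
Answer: -998709342/22361 ≈ -44663.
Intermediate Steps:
-44663 + 1/(2199 + 20162) = -44663 + 1/22361 = -998709342/22361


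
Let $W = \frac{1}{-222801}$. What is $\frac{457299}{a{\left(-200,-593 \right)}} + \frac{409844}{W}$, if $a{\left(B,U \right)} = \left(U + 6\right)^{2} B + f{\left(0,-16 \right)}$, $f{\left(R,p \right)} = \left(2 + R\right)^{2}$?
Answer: $- \frac{6292770457889452323}{68913796} \approx -9.1314 \cdot 10^{10}$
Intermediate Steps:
$W = - \frac{1}{222801} \approx -4.4883 \cdot 10^{-6}$
$a{\left(B,U \right)} = 4 + B \left(6 + U\right)^{2}$ ($a{\left(B,U \right)} = \left(U + 6\right)^{2} B + \left(2 + 0\right)^{2} = \left(6 + U\right)^{2} B + 2^{2} = B \left(6 + U\right)^{2} + 4 = 4 + B \left(6 + U\right)^{2}$)
$\frac{457299}{a{\left(-200,-593 \right)}} + \frac{409844}{W} = \frac{457299}{4 - 200 \left(6 - 593\right)^{2}} + \frac{409844}{- \frac{1}{222801}} = \frac{457299}{4 - 200 \left(-587\right)^{2}} + 409844 \left(-222801\right) = \frac{457299}{4 - 68913800} - 91313653044 = \frac{457299}{-68913796} - 91313653044 = 457299 \left(- \frac{1}{68913796}\right) - 91313653044 = - \frac{457299}{68913796} - 91313653044 = - \frac{6292770457889452323}{68913796}$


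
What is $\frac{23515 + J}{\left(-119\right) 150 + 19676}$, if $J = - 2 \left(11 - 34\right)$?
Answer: $\frac{23561}{1826} \approx 12.903$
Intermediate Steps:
$J = 46$ ($J = - 2 \left(11 - 34\right) = \left(-2\right) \left(-23\right) = 46$)
$\frac{23515 + J}{\left(-119\right) 150 + 19676} = \frac{23515 + 46}{\left(-119\right) 150 + 19676} = \frac{23561}{-17850 + 19676} = \frac{23561}{1826}$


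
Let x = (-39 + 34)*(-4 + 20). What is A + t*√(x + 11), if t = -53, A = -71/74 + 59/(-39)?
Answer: -7135/2886 - 53*I*√69 ≈ -2.4723 - 440.25*I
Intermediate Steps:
x = -80 (x = -5*16 = -80)
A = -7135/2886 (A = -71*1/74 + 59*(-1/39) = -71/74 - 59/39 = -7135/2886 ≈ -2.4723)
A + t*√(x + 11) = -7135/2886 - 53*√(-80 + 11) = -7135/2886 - 53*I*√69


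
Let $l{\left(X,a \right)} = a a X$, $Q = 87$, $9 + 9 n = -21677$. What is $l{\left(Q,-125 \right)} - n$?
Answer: $\frac{12256061}{9} \approx 1.3618 \cdot 10^{6}$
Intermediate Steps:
$n = - \frac{21686}{9}$ ($n = -1 + \frac{1}{9} \left(-21677\right) = -1 - \frac{21677}{9} = - \frac{21686}{9} \approx -2409.6$)
$l{\left(X,a \right)} = X a^{2}$ ($l{\left(X,a \right)} = a^{2} X = X a^{2}$)
$l{\left(Q,-125 \right)} - n = 87 \left(-125\right)^{2} - - \frac{21686}{9} = 87 \cdot 15625 + \frac{21686}{9} = 1359375 + \frac{21686}{9} = \frac{12256061}{9}$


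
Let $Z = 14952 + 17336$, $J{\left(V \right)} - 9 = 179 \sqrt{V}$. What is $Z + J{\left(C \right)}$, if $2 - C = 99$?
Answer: $32297 + 179 i \sqrt{97} \approx 32297.0 + 1762.9 i$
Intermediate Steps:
$C = -97$ ($C = 2 - 99 = -97$)
$J{\left(V \right)} = 9 + 179 \sqrt{V}$
$Z = 32288$
$Z + J{\left(C \right)} = 32288 + \left(9 + 179 \sqrt{-97}\right) = 32288 + \left(9 + 179 i \sqrt{97}\right) = 32297 + 179 i \sqrt{97}$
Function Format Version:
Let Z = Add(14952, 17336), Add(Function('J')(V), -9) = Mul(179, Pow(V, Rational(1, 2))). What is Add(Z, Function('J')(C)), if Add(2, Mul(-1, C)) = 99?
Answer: Add(32297, Mul(179, I, Pow(97, Rational(1, 2)))) ≈ Add(32297., Mul(1762.9, I))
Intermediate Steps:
C = -97 (C = Add(2, Mul(-1, 99)) = Add(2, -99) = -97)
Function('J')(V) = Add(9, Mul(179, Pow(V, Rational(1, 2))))
Z = 32288
Add(Z, Function('J')(C)) = Add(32288, Add(9, Mul(179, Pow(-97, Rational(1, 2))))) = Add(32288, Add(9, Mul(179, Mul(I, Pow(97, Rational(1, 2)))))) = Add(32288, Add(9, Mul(179, I, Pow(97, Rational(1, 2))))) = Add(32297, Mul(179, I, Pow(97, Rational(1, 2))))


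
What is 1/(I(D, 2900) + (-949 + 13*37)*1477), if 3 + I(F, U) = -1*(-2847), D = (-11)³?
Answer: -1/688392 ≈ -1.4527e-6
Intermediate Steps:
D = -1331
I(F, U) = 2844 (I(F, U) = -3 - 1*(-2847) = -3 + 2847 = 2844)
1/(I(D, 2900) + (-949 + 13*37)*1477) = 1/(2844 + (-949 + 13*37)*1477) = 1/(2844 + (-949 + 481)*1477) = 1/(2844 - 468*1477) = 1/(2844 - 691236) = 1/(-688392) = -1/688392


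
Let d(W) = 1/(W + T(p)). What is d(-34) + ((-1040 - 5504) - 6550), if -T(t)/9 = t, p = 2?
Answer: -680889/52 ≈ -13094.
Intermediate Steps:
T(t) = -9*t
d(W) = 1/(-18 + W) (d(W) = 1/(W - 9*2) = 1/(W - 18) = 1/(-18 + W))
d(-34) + ((-1040 - 5504) - 6550) = 1/(-18 - 34) + ((-1040 - 5504) - 6550) = 1/(-52) + (-6544 - 6550) = -1/52 - 13094 = -680889/52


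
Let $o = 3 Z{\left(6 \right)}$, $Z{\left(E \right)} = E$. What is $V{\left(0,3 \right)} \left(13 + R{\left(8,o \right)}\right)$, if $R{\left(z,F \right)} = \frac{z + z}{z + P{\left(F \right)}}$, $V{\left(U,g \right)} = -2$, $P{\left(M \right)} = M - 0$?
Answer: $- \frac{354}{13} \approx -27.231$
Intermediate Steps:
$P{\left(M \right)} = M$ ($P{\left(M \right)} = M + 0 = M$)
$o = 18$ ($o = 3 \cdot 6 = 18$)
$R{\left(z,F \right)} = \frac{2 z}{F + z}$ ($R{\left(z,F \right)} = \frac{z + z}{z + F} = \frac{2 z}{F + z}$)
$V{\left(0,3 \right)} \left(13 + R{\left(8,o \right)}\right) = - 2 \left(13 + 2 \cdot 8 \frac{1}{18 + 8}\right) = - 2 \left(13 + 2 \cdot 8 \cdot \frac{1}{26}\right) = - 2 \left(13 + \frac{8}{13}\right) = \left(-2\right) \frac{177}{13} = - \frac{354}{13}$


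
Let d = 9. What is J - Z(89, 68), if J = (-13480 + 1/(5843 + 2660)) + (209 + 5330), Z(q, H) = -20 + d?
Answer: -67428789/8503 ≈ -7930.0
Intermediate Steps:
Z(q, H) = -11 (Z(q, H) = -20 + 9 = -11)
J = -67522322/8503 (J = (-13480 + 1/8503) + 5539 = -114620439/8503 + 5539 = -67522322/8503 ≈ -7941.0)
J - Z(89, 68) = -67522322/8503 - 1*(-11) = -67522322/8503 + 11 = -67428789/8503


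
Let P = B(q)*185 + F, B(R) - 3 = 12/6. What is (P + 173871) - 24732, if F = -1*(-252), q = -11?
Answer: 150316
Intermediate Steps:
F = 252
B(R) = 5 (B(R) = 3 + 12/6 = 3 + 12*(1/6) = 3 + 2 = 5)
P = 1177 (P = 5*185 + 252 = 925 + 252 = 1177)
(P + 173871) - 24732 = (1177 + 173871) - 24732 = 175048 - 24732 = 150316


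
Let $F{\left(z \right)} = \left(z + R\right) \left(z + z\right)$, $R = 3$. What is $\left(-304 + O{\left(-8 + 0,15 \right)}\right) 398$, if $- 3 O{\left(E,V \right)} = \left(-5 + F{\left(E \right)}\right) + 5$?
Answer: $- \frac{394816}{3} \approx -1.3161 \cdot 10^{5}$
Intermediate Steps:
$F{\left(z \right)} = 2 z \left(3 + z\right)$ ($F{\left(z \right)} = \left(z + 3\right) \left(z + z\right) = \left(3 + z\right) 2 z = 2 z \left(3 + z\right)$)
$O{\left(E,V \right)} = - \frac{2 E \left(3 + E\right)}{3}$ ($O{\left(E,V \right)} = - \frac{\left(-5 + 2 E \left(3 + E\right)\right) + 5}{3} = - \frac{2 E \left(3 + E\right)}{3}$)
$\left(-304 + O{\left(-8 + 0,15 \right)}\right) 398 = \left(-304 - \frac{2 \left(-8 + 0\right) \left(3 + \left(-8 + 0\right)\right)}{3}\right) 398 = \left(-304 - - \frac{16 \left(3 - 8\right)}{3}\right) 398 = \left(-304 - \left(- \frac{16}{3}\right) \left(-5\right)\right) 398 = \left(-304 - \frac{80}{3}\right) 398 = \left(- \frac{992}{3}\right) 398 = - \frac{394816}{3}$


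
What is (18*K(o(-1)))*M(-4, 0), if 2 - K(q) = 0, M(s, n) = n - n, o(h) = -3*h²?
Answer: 0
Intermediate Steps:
M(s, n) = 0
K(q) = 2 (K(q) = 2 - 1*0 = 2 + 0 = 2)
(18*K(o(-1)))*M(-4, 0) = (18*2)*0 = 36*0 = 0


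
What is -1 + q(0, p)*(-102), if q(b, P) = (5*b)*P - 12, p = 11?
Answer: 1223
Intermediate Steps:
q(b, P) = -12 + 5*P*b (q(b, P) = 5*P*b - 12 = -12 + 5*P*b)
-1 + q(0, p)*(-102) = -1 + (-12 + 5*11*0)*(-102) = -1 + (-12 + 0)*(-102) = -1 - 12*(-102) = -1 + 1224 = 1223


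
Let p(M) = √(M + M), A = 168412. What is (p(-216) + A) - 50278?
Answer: 118134 + 12*I*√3 ≈ 1.1813e+5 + 20.785*I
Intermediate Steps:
p(M) = √2*√M (p(M) = √(2*M) = √2*√M)
(p(-216) + A) - 50278 = (√2*√(-216) + 168412) - 50278 = (√2*(6*I*√6) + 168412) - 50278 = (12*I*√3 + 168412) - 50278 = (168412 + 12*I*√3) - 50278 = 118134 + 12*I*√3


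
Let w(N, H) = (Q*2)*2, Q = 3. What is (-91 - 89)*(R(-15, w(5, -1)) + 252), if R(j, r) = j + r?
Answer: -44820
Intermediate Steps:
w(N, H) = 12 (w(N, H) = (3*2)*2 = 6*2 = 12)
(-91 - 89)*(R(-15, w(5, -1)) + 252) = (-91 - 89)*((-15 + 12) + 252) = -180*(-3 + 252) = -180*249 = -44820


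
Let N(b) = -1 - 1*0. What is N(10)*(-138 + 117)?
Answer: 21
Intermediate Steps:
N(b) = -1 (N(b) = -1 + 0 = -1)
N(10)*(-138 + 117) = -(-138 + 117) = -1*(-21) = 21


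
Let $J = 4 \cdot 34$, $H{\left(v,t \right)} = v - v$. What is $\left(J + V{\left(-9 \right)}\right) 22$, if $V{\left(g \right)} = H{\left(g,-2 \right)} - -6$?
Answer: $3124$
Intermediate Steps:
$H{\left(v,t \right)} = 0$
$J = 136$
$V{\left(g \right)} = 6$ ($V{\left(g \right)} = 0 - -6 = 0 + 6 = 6$)
$\left(J + V{\left(-9 \right)}\right) 22 = \left(136 + 6\right) 22 = 142 \cdot 22 = 3124$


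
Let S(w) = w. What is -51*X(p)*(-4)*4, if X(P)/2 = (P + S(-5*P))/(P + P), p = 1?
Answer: -3264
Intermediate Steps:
X(P) = -4 (X(P) = 2*((P - 5*P)/(P + P)) = 2*((-4*P)/((2*P))) = 2*((-4*P)*(1/(2*P))) = 2*(-2) = -4)
-51*X(p)*(-4)*4 = -51*(-4*(-4))*4 = -816*4 = -51*64 = -3264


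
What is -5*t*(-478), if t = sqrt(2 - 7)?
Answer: 2390*I*sqrt(5) ≈ 5344.2*I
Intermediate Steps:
t = I*sqrt(5) (t = sqrt(-5) = I*sqrt(5) ≈ 2.2361*I)
-5*t*(-478) = -5*I*sqrt(5)*(-478) = 2390*I*sqrt(5)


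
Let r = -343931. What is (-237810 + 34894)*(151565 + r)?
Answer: 39034139256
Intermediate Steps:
(-237810 + 34894)*(151565 + r) = (-237810 + 34894)*(151565 - 343931) = -202916*(-192366) = 39034139256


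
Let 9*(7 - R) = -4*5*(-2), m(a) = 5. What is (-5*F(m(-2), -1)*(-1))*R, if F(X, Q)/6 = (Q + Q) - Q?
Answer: -230/3 ≈ -76.667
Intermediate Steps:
R = 23/9 (R = 7 - (-4*5)*(-2)/9 = 7 - (-20)*(-2)/9 = 7 - ⅑*40 = 7 - 40/9 = 23/9 ≈ 2.5556)
F(X, Q) = 6*Q (F(X, Q) = 6*((Q + Q) - Q) = 6*(2*Q - Q) = 6*Q)
(-5*F(m(-2), -1)*(-1))*R = (-30*(-1)*(-1))*(23/9) = (-5*(-6)*(-1))*(23/9) = (30*(-1))*(23/9) = -30*23/9 = -230/3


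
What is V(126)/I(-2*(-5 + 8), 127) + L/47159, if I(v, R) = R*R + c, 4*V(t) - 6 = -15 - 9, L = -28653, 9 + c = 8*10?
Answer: -103197959/169772400 ≈ -0.60786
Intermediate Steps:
c = 71 (c = -9 + 8*10 = -9 + 80 = 71)
V(t) = -9/2 (V(t) = 3/2 + (-15 - 9)/4 = 3/2 + (1/4)*(-24) = 3/2 - 6 = -9/2)
I(v, R) = 71 + R**2 (I(v, R) = R*R + 71 = R**2 + 71 = 71 + R**2)
V(126)/I(-2*(-5 + 8), 127) + L/47159 = -9/(2*(71 + 127**2)) - 28653/47159 = -9/(2*(71 + 16129)) - 28653*1/47159 = -9/2/16200 - 28653/47159 = -9/2*1/16200 - 28653/47159 = -1/3600 - 28653/47159 = -103197959/169772400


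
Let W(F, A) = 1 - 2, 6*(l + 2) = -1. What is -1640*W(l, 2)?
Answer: 1640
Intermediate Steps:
l = -13/6 (l = -2 + (⅙)*(-1) = -2 - ⅙ = -13/6 ≈ -2.1667)
W(F, A) = -1
-1640*W(l, 2) = -1640*(-1) = 1640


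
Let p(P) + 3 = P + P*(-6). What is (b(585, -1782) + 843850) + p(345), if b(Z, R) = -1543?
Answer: 840579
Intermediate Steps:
p(P) = -3 - 5*P (p(P) = -3 + (P + P*(-6)) = -3 + (P - 6*P) = -3 - 5*P)
(b(585, -1782) + 843850) + p(345) = (-1543 + 843850) + (-3 - 5*345) = 842307 + (-3 - 1725) = 842307 - 1728 = 840579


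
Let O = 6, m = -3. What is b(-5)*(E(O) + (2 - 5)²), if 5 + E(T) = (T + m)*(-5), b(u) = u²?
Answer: -275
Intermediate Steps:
E(T) = 10 - 5*T (E(T) = -5 + (T - 3)*(-5) = -5 + (-3 + T)*(-5) = -5 + (15 - 5*T) = 10 - 5*T)
b(-5)*(E(O) + (2 - 5)²) = (-5)²*((10 - 5*6) + (2 - 5)²) = 25*((10 - 30) + (-3)²) = 25*(-20 + 9) = 25*(-11) = -275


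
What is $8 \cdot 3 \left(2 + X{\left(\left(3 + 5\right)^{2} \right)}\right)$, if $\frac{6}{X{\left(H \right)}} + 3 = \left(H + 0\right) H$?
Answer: $\frac{196608}{4093} \approx 48.035$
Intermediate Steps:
$X{\left(H \right)} = \frac{6}{-3 + H^{2}}$ ($X{\left(H \right)} = \frac{6}{-3 + \left(H + 0\right) H} = \frac{6}{-3 + H H} = \frac{6}{-3 + H^{2}}$)
$8 \cdot 3 \left(2 + X{\left(\left(3 + 5\right)^{2} \right)}\right) = 8 \cdot 3 \left(2 + \frac{6}{-3 + \left(\left(3 + 5\right)^{2}\right)^{2}}\right) = 24 \left(2 + \frac{6}{-3 + \left(8^{2}\right)^{2}}\right) = 24 \left(2 + \frac{6}{-3 + 64^{2}}\right) = 24 \left(2 + \frac{6}{-3 + 4096}\right) = 24 \left(2 + \frac{6}{4093}\right) = 24 \cdot \frac{8192}{4093} = \frac{196608}{4093}$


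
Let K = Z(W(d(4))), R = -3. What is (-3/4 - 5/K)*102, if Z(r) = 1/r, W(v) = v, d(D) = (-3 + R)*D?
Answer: 24327/2 ≈ 12164.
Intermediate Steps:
d(D) = -6*D (d(D) = (-3 - 3)*D = -6*D)
K = -1/24 (K = 1/(-6*4) = 1/(-24) = -1/24 ≈ -0.041667)
(-3/4 - 5/K)*102 = (-3/4 - 5/(-1/24))*102 = (-3*¼ - 5*(-24))*102 = (-¾ + 120)*102 = (477/4)*102 = 24327/2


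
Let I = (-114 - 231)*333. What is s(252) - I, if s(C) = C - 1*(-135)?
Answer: 115272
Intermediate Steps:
s(C) = 135 + C (s(C) = C + 135 = 135 + C)
I = -114885 (I = -345*333 = -114885)
s(252) - I = (135 + 252) - 1*(-114885) = 387 + 114885 = 115272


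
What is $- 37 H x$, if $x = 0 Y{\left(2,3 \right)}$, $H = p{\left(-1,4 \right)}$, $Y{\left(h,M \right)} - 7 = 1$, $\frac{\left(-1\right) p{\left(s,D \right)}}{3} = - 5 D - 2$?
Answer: $0$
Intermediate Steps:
$p{\left(s,D \right)} = 6 + 15 D$ ($p{\left(s,D \right)} = - 3 \left(- 5 D - 2\right) = - 3 \left(-2 - 5 D\right) = 6 + 15 D$)
$Y{\left(h,M \right)} = 8$ ($Y{\left(h,M \right)} = 7 + 1 = 8$)
$H = 66$ ($H = 6 + 15 \cdot 4 = 6 + 60 = 66$)
$x = 0$ ($x = 0 \cdot 8 = 0$)
$- 37 H x = \left(-37\right) 66 \cdot 0 = \left(-2442\right) 0 = 0$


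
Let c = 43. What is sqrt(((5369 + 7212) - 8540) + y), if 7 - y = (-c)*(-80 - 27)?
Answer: I*sqrt(553) ≈ 23.516*I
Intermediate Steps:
y = -4594 (y = 7 - (-1*43)*(-80 - 27) = 7 - (-43)*(-107) = 7 - 1*4601 = 7 - 4601 = -4594)
sqrt(((5369 + 7212) - 8540) + y) = sqrt(((5369 + 7212) - 8540) - 4594) = sqrt((12581 - 8540) - 4594) = sqrt(4041 - 4594) = sqrt(-553) = I*sqrt(553)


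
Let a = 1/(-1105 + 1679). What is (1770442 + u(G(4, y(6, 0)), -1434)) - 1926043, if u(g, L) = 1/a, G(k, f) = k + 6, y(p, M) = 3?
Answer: -155027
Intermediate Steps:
G(k, f) = 6 + k
a = 1/574 ≈ 0.0017422
u(g, L) = 574 (u(g, L) = 1/(1/574) = 574)
(1770442 + u(G(4, y(6, 0)), -1434)) - 1926043 = (1770442 + 574) - 1926043 = 1771016 - 1926043 = -155027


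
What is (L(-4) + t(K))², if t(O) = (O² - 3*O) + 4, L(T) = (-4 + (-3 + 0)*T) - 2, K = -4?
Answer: 1444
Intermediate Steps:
L(T) = -6 - 3*T (L(T) = (-4 - 3*T) - 2 = -6 - 3*T)
t(O) = 4 + O² - 3*O
(L(-4) + t(K))² = ((-6 - 3*(-4)) + (4 + (-4)² - 3*(-4)))² = ((-6 + 12) + (4 + 16 + 12))² = (6 + 32)² = 38² = 1444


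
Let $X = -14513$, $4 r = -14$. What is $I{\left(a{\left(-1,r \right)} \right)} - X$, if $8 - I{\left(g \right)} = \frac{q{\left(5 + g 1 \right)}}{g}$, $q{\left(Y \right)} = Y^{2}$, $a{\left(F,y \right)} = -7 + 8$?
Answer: $14485$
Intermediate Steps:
$r = - \frac{7}{2}$ ($r = \frac{1}{4} \left(-14\right) = - \frac{7}{2} \approx -3.5$)
$a{\left(F,y \right)} = 1$
$I{\left(g \right)} = 8 - \frac{\left(5 + g\right)^{2}}{g}$ ($I{\left(g \right)} = 8 - \frac{\left(5 + g 1\right)^{2}}{g} = 8 - \frac{\left(5 + g\right)^{2}}{g}$)
$I{\left(a{\left(-1,r \right)} \right)} - X = \left(8 - \frac{\left(5 + 1\right)^{2}}{1}\right) - -14513 = \left(8 - 1 \cdot 6^{2}\right) + 14513 = \left(8 - 1 \cdot 36\right) + 14513 = \left(8 - 36\right) + 14513 = -28 + 14513 = 14485$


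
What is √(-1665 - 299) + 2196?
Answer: 2196 + 2*I*√491 ≈ 2196.0 + 44.317*I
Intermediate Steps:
√(-1665 - 299) + 2196 = √(-1964) + 2196 = 2*I*√491 + 2196 = 2196 + 2*I*√491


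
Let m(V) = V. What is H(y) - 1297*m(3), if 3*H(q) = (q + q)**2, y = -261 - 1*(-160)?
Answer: 29131/3 ≈ 9710.3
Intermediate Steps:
y = -101 (y = -261 + 160 = -101)
H(q) = 4*q**2/3 (H(q) = (q + q)**2/3 = (2*q)**2/3 = (4*q**2)/3 = 4*q**2/3)
H(y) - 1297*m(3) = (4/3)*(-101)**2 - 1297*3 = (4/3)*10201 - 1*3891 = 40804/3 - 3891 = 29131/3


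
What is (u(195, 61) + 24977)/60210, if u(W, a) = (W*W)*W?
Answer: 3719926/30105 ≈ 123.57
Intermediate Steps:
u(W, a) = W**3 (u(W, a) = W**2*W = W**3)
(u(195, 61) + 24977)/60210 = (195**3 + 24977)/60210 = (7414875 + 24977)*(1/60210) = 7439852*(1/60210) = 3719926/30105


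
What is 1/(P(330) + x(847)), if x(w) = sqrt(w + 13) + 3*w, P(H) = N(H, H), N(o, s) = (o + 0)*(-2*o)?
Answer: -215259/46336436221 - 2*sqrt(215)/46336436221 ≈ -4.6462e-6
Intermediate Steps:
N(o, s) = -2*o**2 (N(o, s) = o*(-2*o) = -2*o**2)
P(H) = -2*H**2
x(w) = sqrt(13 + w) + 3*w
1/(P(330) + x(847)) = 1/(-2*330**2 + (sqrt(13 + 847) + 3*847)) = 1/(-2*108900 + (sqrt(860) + 2541)) = 1/(-217800 + (2*sqrt(215) + 2541)) = 1/(-217800 + (2541 + 2*sqrt(215))) = 1/(-215259 + 2*sqrt(215))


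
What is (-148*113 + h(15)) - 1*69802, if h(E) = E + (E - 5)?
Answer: -86501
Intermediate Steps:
h(E) = -5 + 2*E (h(E) = E + (-5 + E) = -5 + 2*E)
(-148*113 + h(15)) - 1*69802 = (-148*113 + (-5 + 2*15)) - 1*69802 = (-16724 + (-5 + 30)) - 69802 = (-16724 + 25) - 69802 = -16699 - 69802 = -86501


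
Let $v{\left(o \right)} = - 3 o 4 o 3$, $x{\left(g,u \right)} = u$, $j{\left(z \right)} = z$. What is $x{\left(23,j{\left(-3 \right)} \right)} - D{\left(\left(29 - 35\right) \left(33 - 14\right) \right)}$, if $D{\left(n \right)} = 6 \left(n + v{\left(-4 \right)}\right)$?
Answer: $4137$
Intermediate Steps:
$v{\left(o \right)} = - 36 o^{2}$ ($v{\left(o \right)} = - 12 o^{2} \cdot 3 = - 36 o^{2}$)
$D{\left(n \right)} = -3456 + 6 n$ ($D{\left(n \right)} = 6 \left(n - 36 \left(-4\right)^{2}\right) = 6 \left(n - 576\right) = 6 \left(-576 + n\right) = -3456 + 6 n$)
$x{\left(23,j{\left(-3 \right)} \right)} - D{\left(\left(29 - 35\right) \left(33 - 14\right) \right)} = -3 - \left(-3456 + 6 \left(29 - 35\right) \left(33 - 14\right)\right) = -3 - \left(-3456 + 6 \left(\left(-6\right) 19\right)\right) = -3 - \left(-3456 + 6 \left(-114\right)\right) = -3 - \left(-3456 - 684\right) = -3 - -4140 = -3 + 4140 = 4137$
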